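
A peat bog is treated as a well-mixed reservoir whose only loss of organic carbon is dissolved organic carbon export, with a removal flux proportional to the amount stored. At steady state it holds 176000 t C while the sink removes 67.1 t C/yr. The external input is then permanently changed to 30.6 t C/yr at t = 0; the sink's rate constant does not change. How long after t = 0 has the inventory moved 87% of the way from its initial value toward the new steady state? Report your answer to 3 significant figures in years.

5350 yr

τ = M₀/F₀ = 176000/67.1 = 2623 yr.
The remaining gap fraction is e^(−t/τ); 87% covered ⇒ e^(−t/τ) = 0.130.
t = −τ ln(0.130) = 2623 × 2.040 = 5351 yr.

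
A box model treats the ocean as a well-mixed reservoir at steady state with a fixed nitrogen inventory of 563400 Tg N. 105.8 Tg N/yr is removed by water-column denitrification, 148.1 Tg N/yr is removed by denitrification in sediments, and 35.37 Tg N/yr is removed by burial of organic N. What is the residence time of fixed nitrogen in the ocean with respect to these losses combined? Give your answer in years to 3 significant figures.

Total removal = 105.8 + 148.1 + 35.37 = 289.27 Tg N/yr.
τ = M / ΣF_out = 563400 / 289.27 = 1948 yr.

1950 yr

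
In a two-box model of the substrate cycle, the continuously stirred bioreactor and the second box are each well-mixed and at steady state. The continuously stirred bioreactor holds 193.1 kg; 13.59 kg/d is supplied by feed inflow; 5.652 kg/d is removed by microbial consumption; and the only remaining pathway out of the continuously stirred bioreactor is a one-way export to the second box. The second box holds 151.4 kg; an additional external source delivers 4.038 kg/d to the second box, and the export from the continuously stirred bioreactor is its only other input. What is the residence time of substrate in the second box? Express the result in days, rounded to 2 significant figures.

Balance the continuously stirred bioreactor: ΣF_in = 13.590 kg/d.
Export to the second box = ΣF_in − (5.652) = 7.9380 kg/d.
Total input to the second box = 7.9380 + 4.038 = 11.976 kg/d; at steady state this equals its total output.
τ = M / F = 151.4 / 11.976 = 12.64 d.

13 d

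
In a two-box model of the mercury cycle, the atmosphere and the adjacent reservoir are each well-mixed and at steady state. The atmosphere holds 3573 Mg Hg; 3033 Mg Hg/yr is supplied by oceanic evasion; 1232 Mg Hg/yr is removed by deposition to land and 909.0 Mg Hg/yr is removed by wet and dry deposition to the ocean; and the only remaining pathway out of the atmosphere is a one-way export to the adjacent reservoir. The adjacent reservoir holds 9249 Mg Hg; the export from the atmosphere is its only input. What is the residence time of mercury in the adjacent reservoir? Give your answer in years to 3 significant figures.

10.4 yr

Balance the atmosphere: ΣF_in = 3033.0 Mg Hg/yr.
Export to the adjacent reservoir = ΣF_in − (1232 + 909.0) = 892.00 Mg Hg/yr.
At steady state the output of the adjacent reservoir equals its input, 892.00 Mg Hg/yr.
τ = M / F = 9249 / 892.00 = 10.37 yr.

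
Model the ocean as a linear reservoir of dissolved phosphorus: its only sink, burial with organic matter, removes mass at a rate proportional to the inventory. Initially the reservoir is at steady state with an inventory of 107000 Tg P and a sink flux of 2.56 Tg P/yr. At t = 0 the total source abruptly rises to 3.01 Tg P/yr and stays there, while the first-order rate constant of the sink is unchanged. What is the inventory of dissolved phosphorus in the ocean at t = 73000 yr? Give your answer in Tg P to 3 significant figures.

123000 Tg P

τ = M₀/F₀ = 107000/2.56 = 41800 yr; rate constant k = 1/τ.
New steady state M_∞ = F₁/k = F₁·τ = 3.01 × 41800 = 125810 Tg P.
M(t) = M_∞ + (M₀ − M_∞)·e^(−t/τ); t/τ = 73000/41800 = 1.747, so e^(−t/τ) = 0.1744.
M(t) = 125810 − 18810 × 0.1744 = 122530 Tg P.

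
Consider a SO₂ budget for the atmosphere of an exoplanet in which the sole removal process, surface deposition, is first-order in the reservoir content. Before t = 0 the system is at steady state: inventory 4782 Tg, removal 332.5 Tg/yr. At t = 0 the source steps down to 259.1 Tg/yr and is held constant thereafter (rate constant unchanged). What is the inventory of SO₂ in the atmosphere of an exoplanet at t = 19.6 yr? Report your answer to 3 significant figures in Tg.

The sink rate constant is k = F₀/M₀ = 332.5/4782 = 0.06953 yr⁻¹.
Solving dM/dt = F₁ − kM with M(0) = M₀ gives M(t) = F₁/k + (M₀ − F₁/k)·e^(−kt).
F₁/k = 259.1/0.06953 = 3726.4 Tg; kt = 0.06953 × 19.6 = 1.363, e^(−kt) = 0.2559.
M(19.6) = 3726.4 + (4782 − 3726.4) × 0.2559 = 3726.4 + 270.2 = 3996.5 Tg.

4000 Tg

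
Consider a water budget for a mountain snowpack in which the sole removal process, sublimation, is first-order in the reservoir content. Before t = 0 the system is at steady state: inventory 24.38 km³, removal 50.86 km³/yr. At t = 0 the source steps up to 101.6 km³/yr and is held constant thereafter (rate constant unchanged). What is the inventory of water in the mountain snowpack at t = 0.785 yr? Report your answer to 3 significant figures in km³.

τ = M₀/F₀ = 24.38/50.86 = 0.4794 yr; rate constant k = 1/τ.
New steady state M_∞ = F₁/k = F₁·τ = 101.6 × 0.4794 = 48.702 km³.
M(t) = M_∞ + (M₀ − M_∞)·e^(−t/τ); t/τ = 0.785/0.4794 = 1.638, so e^(−t/τ) = 0.1944.
M(t) = 48.702 − 24.32 × 0.1944 = 43.973 km³.

44.0 km³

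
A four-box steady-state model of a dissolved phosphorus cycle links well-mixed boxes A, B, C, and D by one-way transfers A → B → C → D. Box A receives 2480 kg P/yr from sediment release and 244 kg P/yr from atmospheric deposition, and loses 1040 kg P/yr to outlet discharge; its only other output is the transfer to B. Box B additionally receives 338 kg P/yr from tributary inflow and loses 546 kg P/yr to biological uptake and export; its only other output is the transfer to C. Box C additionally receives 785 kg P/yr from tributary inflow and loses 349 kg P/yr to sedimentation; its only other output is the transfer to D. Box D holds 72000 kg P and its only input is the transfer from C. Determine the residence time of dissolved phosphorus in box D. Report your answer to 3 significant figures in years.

37.7 yr

Box A: F(A→B) = (2480 + 244) − 1040 = 1684.0 kg P/yr.
Box B: F(B→C) = (1684.0 + 338) − 546 = 1476.0 kg P/yr.
Box C: F(C→D) = (1476.0 + 785) − 349 = 1912.0 kg P/yr.
Box D throughput = its input = 1912.0 kg P/yr; τ = 72000 / 1912.0 = 37.66 yr.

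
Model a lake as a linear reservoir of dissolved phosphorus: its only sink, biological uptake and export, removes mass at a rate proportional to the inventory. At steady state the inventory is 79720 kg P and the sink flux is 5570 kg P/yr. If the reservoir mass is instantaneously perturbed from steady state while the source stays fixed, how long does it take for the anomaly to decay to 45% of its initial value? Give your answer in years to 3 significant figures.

For a linear reservoir the anomaly decays as exp(−t/τ) with τ = M/F = 79720/5570 = 14.31 yr.
exp(−t/τ) = 0.45 ⇒ t = −τ ln(0.45) = 14.31 × 0.7985 = 11.43 yr.

11.4 yr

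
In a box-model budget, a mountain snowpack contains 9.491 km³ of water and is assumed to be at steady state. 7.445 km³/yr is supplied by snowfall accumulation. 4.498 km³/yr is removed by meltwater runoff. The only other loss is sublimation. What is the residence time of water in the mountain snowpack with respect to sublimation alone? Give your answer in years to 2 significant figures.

3.2 yr

At steady state ΣF_in = ΣF_out.
ΣF_in = 7.4450 km³/yr.
Sublimation flux = ΣF_in − (4.498) = 7.4450 − 4.498 = 2.947 km³/yr.
τ = M / F = 9.491 / 2.947 = 3.221 yr.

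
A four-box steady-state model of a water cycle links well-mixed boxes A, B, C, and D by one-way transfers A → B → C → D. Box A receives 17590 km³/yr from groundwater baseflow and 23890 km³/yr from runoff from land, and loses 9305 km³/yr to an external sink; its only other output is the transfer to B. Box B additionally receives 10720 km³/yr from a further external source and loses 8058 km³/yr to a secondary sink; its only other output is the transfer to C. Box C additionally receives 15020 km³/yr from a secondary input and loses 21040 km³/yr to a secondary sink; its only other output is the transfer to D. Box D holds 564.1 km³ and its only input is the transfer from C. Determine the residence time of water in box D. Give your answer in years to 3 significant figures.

Box A: F(A→B) = (17590 + 23890) − 9305 = 32175 km³/yr.
Box B: F(B→C) = (32175 + 10720) − 8058 = 34837 km³/yr.
Box C: F(C→D) = (34837 + 15020) − 21040 = 28817 km³/yr.
Box D throughput = its input = 28817 km³/yr; τ = 564.1 / 28817 = 0.01958 yr.

0.0196 yr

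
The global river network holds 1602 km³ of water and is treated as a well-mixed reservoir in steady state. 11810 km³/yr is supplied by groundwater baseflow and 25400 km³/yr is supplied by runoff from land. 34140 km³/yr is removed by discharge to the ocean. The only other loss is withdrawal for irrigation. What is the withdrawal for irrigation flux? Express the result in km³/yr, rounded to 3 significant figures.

At steady state ΣF_in = ΣF_out.
ΣF_in = 11810 + 25400 = 37210 km³/yr.
Withdrawal for irrigation flux = ΣF_in − (34140) = 37210 − 34140 = 3070 km³/yr.

3070 km³/yr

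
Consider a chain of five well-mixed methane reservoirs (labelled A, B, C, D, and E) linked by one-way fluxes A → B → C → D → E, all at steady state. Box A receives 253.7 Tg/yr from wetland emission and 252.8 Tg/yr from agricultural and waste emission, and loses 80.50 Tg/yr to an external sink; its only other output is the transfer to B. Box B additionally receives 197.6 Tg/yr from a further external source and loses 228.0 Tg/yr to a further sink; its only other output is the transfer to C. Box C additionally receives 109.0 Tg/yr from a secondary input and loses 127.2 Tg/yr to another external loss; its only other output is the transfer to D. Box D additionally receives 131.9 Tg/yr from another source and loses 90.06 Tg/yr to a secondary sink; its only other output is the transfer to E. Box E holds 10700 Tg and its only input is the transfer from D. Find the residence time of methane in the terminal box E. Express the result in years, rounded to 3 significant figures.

25.5 yr

Box A: F(A→B) = (253.7 + 252.8) − 80.50 = 426.00 Tg/yr.
Box B: F(B→C) = (426.00 + 197.6) − 228.0 = 395.60 Tg/yr.
Box C: F(C→D) = (395.60 + 109.0) − 127.2 = 377.40 Tg/yr.
Box D: F(D→E) = (377.40 + 131.9) − 90.06 = 419.24 Tg/yr.
Box E throughput = its input = 419.24 Tg/yr; τ = 10700 / 419.24 = 25.52 yr.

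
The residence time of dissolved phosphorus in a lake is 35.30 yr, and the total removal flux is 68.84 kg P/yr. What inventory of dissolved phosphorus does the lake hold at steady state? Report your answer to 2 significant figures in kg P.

2400 kg P

τ = M/F ⇒ M = τ × F = 35.30 × 68.84 = 2430 kg P.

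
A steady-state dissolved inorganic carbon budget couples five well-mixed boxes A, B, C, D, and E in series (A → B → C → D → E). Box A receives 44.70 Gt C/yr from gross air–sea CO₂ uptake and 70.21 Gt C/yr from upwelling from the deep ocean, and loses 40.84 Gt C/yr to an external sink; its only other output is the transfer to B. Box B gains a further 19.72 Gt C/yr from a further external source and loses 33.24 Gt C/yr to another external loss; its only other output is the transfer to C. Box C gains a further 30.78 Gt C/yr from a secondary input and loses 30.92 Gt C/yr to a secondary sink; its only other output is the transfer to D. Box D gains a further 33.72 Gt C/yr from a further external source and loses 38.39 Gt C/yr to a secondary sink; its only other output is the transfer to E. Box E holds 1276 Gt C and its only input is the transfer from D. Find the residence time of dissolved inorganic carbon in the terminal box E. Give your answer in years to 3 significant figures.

22.9 yr

Box A: F(A→B) = (44.70 + 70.21) − 40.84 = 74.070 Gt C/yr.
Box B: F(B→C) = (74.070 + 19.72) − 33.24 = 60.550 Gt C/yr.
Box C: F(C→D) = (60.550 + 30.78) − 30.92 = 60.410 Gt C/yr.
Box D: F(D→E) = (60.410 + 33.72) − 38.39 = 55.740 Gt C/yr.
Box E throughput = its input = 55.740 Gt C/yr; τ = 1276 / 55.740 = 22.89 yr.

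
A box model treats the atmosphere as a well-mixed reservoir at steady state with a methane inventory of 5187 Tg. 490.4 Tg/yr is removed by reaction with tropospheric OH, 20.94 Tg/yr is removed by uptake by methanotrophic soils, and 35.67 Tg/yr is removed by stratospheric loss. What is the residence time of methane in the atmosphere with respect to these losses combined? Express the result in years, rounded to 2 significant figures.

Total removal = 490.4 + 20.94 + 35.67 = 547.01 Tg/yr.
τ = M / ΣF_out = 5187 / 547.01 = 9.482 yr.

9.5 yr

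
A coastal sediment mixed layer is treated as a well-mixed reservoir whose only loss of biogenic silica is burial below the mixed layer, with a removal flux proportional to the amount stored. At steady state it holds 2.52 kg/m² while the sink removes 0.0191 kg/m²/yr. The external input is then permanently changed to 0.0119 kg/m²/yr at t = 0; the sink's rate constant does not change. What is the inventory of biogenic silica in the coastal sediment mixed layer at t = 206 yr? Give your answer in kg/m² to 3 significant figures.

τ = M₀/F₀ = 2.52/0.0191 = 131.9 yr; rate constant k = 1/τ.
New steady state M_∞ = F₁/k = F₁·τ = 0.0119 × 131.9 = 1.5701 kg/m².
M(t) = M_∞ + (M₀ − M_∞)·e^(−t/τ); t/τ = 206/131.9 = 1.561, so e^(−t/τ) = 0.2099.
M(t) = 1.5701 + 0.9499 × 0.2099 = 1.7694 kg/m².

1.77 kg/m²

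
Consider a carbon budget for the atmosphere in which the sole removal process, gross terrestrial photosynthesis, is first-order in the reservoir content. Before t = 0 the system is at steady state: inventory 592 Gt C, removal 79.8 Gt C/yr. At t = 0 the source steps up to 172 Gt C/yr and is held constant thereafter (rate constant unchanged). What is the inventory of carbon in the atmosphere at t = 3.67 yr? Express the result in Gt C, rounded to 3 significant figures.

859 Gt C

The sink rate constant is k = F₀/M₀ = 79.8/592 = 0.1348 yr⁻¹.
Solving dM/dt = F₁ − kM with M(0) = M₀ gives M(t) = F₁/k + (M₀ − F₁/k)·e^(−kt).
F₁/k = 172/0.1348 = 1276.0 Gt C; kt = 0.1348 × 3.67 = 0.4947, e^(−kt) = 0.6098.
M(3.67) = 1276.0 + (592 − 1276.0) × 0.6098 = 1276.0 − 417.1 = 858.93 Gt C.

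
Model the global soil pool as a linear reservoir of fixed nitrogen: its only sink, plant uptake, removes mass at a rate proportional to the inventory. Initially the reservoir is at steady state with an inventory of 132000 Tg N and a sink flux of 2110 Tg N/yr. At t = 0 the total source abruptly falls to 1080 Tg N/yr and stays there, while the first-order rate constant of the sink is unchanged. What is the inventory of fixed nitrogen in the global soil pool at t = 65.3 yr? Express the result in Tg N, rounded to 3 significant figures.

Residence time τ = M₀/F₀ = 62.56 yr. The eventual steady state is M_∞ = M₀·(F₁/F₀) = 132000 × 1080/2110 = 67564 Tg N.
The anomaly ΔM(t) = M(t) − M_∞ decays as ΔM₀·e^(−t/τ) with ΔM₀ = 132000 − 67564 = 64440 Tg N.
At t = 65.3 yr, e^(−t/τ) = e^(−1.044) = 0.3521, so ΔM = 22690 Tg N and M = 67564 + 22690 = 90253 Tg N.

90300 Tg N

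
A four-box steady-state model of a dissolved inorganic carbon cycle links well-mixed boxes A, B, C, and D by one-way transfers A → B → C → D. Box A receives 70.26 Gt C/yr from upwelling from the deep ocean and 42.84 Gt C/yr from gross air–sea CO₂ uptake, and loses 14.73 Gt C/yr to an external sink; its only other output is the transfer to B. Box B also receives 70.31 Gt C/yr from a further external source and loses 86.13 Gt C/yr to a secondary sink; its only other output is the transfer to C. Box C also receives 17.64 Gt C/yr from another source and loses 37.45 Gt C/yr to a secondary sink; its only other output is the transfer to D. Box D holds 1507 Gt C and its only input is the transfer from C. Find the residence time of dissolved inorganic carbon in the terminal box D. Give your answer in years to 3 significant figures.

24.0 yr

Box A: F(A→B) = (70.26 + 42.84) − 14.73 = 98.370 Gt C/yr.
Box B: F(B→C) = (98.370 + 70.31) − 86.13 = 82.550 Gt C/yr.
Box C: F(C→D) = (82.550 + 17.64) − 37.45 = 62.740 Gt C/yr.
Box D throughput = its input = 62.740 Gt C/yr; τ = 1507 / 62.740 = 24.02 yr.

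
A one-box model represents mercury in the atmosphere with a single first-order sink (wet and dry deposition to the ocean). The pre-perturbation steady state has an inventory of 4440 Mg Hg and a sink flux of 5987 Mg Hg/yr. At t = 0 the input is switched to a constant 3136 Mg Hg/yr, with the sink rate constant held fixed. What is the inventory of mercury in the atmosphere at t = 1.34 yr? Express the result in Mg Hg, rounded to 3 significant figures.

2670 Mg Hg

Residence time τ = M₀/F₀ = 0.7416 yr. The eventual steady state is M_∞ = M₀·(F₁/F₀) = 4440 × 3136/5987 = 2325.7 Mg Hg.
The anomaly ΔM(t) = M(t) − M_∞ decays as ΔM₀·e^(−t/τ) with ΔM₀ = 4440 − 2325.7 = 2114 Mg Hg.
At t = 1.34 yr, e^(−t/τ) = e^(−1.807) = 0.1642, so ΔM = 347.1 Mg Hg and M = 2325.7 + 347.1 = 2672.8 Mg Hg.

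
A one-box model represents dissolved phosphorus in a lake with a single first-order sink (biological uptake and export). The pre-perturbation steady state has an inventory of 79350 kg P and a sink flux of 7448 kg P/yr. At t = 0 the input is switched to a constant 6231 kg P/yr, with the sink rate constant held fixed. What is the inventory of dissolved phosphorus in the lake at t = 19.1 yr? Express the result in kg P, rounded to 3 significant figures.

τ = M₀/F₀ = 79350/7448 = 10.65 yr; rate constant k = 1/τ.
New steady state M_∞ = F₁/k = F₁·τ = 6231 × 10.65 = 66384 kg P.
M(t) = M_∞ + (M₀ − M_∞)·e^(−t/τ); t/τ = 19.1/10.65 = 1.793, so e^(−t/τ) = 0.1665.
M(t) = 66384 + 12970 × 0.1665 = 68543 kg P.

68500 kg P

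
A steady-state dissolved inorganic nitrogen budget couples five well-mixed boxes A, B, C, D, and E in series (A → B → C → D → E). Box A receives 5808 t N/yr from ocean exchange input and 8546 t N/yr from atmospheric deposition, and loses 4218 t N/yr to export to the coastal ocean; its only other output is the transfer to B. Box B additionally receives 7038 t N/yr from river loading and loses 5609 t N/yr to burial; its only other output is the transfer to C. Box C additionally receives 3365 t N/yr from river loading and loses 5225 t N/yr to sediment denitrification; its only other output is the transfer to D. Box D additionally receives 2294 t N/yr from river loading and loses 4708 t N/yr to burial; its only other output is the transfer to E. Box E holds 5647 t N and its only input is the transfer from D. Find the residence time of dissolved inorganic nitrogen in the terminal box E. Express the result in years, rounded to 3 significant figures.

0.775 yr

Box A: F(A→B) = (5808 + 8546) − 4218 = 10136 t N/yr.
Box B: F(B→C) = (10136 + 7038) − 5609 = 11565 t N/yr.
Box C: F(C→D) = (11565 + 3365) − 5225 = 9705.0 t N/yr.
Box D: F(D→E) = (9705.0 + 2294) − 4708 = 7291.0 t N/yr.
Box E throughput = its input = 7291.0 t N/yr; τ = 5647 / 7291.0 = 0.7745 yr.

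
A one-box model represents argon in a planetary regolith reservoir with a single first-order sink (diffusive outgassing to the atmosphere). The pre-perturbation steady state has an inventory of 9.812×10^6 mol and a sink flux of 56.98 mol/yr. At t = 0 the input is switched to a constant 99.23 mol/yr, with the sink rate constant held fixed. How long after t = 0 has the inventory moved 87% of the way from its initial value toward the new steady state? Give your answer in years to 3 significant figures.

τ = M₀/F₀ = 9.812×10^6/56.98 = 172200 yr.
The remaining gap fraction is e^(−t/τ); 87% covered ⇒ e^(−t/τ) = 0.130.
t = −τ ln(0.130) = 172200 × 2.040 = 351300 yr.

351000 yr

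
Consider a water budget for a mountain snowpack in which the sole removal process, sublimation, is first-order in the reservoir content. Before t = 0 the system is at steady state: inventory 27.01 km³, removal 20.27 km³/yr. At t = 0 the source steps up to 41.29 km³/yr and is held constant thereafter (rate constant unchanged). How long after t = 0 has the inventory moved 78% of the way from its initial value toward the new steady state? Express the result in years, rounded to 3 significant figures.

τ = M₀/F₀ = 27.01/20.27 = 1.333 yr.
The remaining gap fraction is e^(−t/τ); 78% covered ⇒ e^(−t/τ) = 0.220.
t = −τ ln(0.220) = 1.333 × 1.514 = 2.018 yr.

2.02 yr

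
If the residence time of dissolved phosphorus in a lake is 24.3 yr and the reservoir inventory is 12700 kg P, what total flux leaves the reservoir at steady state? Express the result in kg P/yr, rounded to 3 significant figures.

523 kg P/yr

F = M / τ = 12700 / 24.3 = 522.6 kg P/yr.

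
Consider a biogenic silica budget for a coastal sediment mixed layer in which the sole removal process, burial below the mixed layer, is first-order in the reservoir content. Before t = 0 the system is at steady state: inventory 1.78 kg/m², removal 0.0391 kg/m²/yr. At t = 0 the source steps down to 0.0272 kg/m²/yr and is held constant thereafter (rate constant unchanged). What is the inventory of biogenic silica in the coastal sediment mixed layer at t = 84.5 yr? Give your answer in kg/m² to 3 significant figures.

1.32 kg/m²

The sink rate constant is k = F₀/M₀ = 0.0391/1.78 = 0.02197 yr⁻¹.
Solving dM/dt = F₁ − kM with M(0) = M₀ gives M(t) = F₁/k + (M₀ − F₁/k)·e^(−kt).
F₁/k = 0.0272/0.02197 = 1.2383 kg/m²; kt = 0.02197 × 84.5 = 1.856, e^(−kt) = 0.1563.
M(84.5) = 1.2383 + (1.78 − 1.2383) × 0.1563 = 1.2383 + 0.08466 = 1.3229 kg/m².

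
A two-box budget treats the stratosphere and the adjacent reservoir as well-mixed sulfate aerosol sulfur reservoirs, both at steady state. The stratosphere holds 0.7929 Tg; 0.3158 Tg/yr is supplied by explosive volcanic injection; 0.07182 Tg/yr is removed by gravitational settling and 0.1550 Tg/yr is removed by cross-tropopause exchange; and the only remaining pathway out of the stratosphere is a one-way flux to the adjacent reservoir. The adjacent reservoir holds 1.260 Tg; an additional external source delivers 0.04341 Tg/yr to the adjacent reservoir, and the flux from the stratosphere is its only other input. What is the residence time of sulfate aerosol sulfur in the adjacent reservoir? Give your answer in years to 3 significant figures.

Balance the stratosphere: ΣF_in = 0.31580 Tg/yr.
Flux to the adjacent reservoir = ΣF_in − (0.07182 + 0.1550) = 0.088980 Tg/yr.
Total input to the adjacent reservoir = 0.088980 + 0.04341 = 0.13239 Tg/yr; at steady state this equals its total output.
τ = M / F = 1.260 / 0.13239 = 9.517 yr.

9.52 yr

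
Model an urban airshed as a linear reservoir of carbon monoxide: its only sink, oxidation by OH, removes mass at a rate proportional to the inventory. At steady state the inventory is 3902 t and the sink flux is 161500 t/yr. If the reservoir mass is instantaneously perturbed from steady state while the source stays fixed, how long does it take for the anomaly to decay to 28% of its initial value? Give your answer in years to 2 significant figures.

For a linear reservoir the anomaly decays as exp(−t/τ) with τ = M/F = 3902/161500 = 0.02416 yr.
exp(−t/τ) = 0.28 ⇒ t = −τ ln(0.28) = 0.02416 × 1.273 = 0.03076 yr.

0.031 yr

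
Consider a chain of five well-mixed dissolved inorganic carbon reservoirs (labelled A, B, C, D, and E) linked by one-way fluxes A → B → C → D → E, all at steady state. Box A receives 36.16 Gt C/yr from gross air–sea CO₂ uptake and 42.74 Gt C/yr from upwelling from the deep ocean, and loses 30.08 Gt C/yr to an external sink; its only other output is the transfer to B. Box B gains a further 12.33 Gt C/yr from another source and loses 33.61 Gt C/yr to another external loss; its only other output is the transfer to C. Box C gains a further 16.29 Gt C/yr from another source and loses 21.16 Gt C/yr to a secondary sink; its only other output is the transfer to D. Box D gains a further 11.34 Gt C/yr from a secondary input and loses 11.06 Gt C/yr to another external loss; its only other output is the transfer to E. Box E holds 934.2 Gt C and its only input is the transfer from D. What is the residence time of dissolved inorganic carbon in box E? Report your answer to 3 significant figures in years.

Box A: F(A→B) = (36.16 + 42.74) − 30.08 = 48.820 Gt C/yr.
Box B: F(B→C) = (48.820 + 12.33) − 33.61 = 27.540 Gt C/yr.
Box C: F(C→D) = (27.540 + 16.29) − 21.16 = 22.670 Gt C/yr.
Box D: F(D→E) = (22.670 + 11.34) − 11.06 = 22.950 Gt C/yr.
Box E throughput = its input = 22.950 Gt C/yr; τ = 934.2 / 22.950 = 40.71 yr.

40.7 yr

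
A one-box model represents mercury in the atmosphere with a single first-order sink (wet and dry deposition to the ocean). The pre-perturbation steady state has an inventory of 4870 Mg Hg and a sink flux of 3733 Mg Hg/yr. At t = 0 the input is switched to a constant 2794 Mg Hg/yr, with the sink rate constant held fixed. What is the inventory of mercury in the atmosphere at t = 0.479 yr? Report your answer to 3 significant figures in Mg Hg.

4490 Mg Hg

τ = M₀/F₀ = 4870/3733 = 1.305 yr; rate constant k = 1/τ.
New steady state M_∞ = F₁/k = F₁·τ = 2794 × 1.305 = 3645.0 Mg Hg.
M(t) = M_∞ + (M₀ − M_∞)·e^(−t/τ); t/τ = 0.479/1.305 = 0.3672, so e^(−t/τ) = 0.6927.
M(t) = 3645.0 + 1225 × 0.6927 = 4493.5 Mg Hg.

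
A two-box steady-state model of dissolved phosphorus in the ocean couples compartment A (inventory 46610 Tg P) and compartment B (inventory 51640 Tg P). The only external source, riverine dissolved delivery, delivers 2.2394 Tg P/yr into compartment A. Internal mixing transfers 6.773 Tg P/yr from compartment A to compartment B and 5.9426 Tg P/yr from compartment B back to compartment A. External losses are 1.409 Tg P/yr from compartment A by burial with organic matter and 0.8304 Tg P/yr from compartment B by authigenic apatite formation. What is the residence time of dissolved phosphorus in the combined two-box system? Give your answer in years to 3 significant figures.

For the system as a whole, the A↔B exchange is internal and contributes nothing to the throughput; only the external sinks remove mass.
M_total = 46610 + 51640 = 98250 Tg P.
ΣF_external_out = 1.409 + 0.8304 = 2.2394 Tg P/yr.
τ = M_total / ΣF_ext = 98250 / 2.2394 = 43870 yr.

43900 yr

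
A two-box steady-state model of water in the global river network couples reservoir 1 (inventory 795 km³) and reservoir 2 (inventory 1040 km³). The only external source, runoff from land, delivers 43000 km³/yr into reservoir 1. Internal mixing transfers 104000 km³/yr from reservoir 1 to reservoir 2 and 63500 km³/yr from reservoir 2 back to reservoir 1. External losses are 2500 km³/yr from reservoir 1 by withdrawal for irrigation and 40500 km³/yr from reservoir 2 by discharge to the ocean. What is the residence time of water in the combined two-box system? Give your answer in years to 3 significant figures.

0.0427 yr

Residence time in the combined system uses the total inventory and the total *external* removal — internal exchanges between the two boxes cancel.
M_total = 795 + 1040 = 1835.0 km³.
ΣF_external_out = 2500 + 40500 = 43000 km³/yr.
τ = M_total / ΣF_ext = 1835.0 / 43000 = 0.04267 yr.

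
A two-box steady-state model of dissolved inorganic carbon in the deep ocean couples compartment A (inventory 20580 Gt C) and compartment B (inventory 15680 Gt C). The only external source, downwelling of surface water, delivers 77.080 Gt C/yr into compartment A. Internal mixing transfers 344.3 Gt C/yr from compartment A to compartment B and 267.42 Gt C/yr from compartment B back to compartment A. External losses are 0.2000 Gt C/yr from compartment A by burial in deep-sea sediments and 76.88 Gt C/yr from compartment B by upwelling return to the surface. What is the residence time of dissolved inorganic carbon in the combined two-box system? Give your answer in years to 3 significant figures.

For the system as a whole, the A↔B exchange is internal and contributes nothing to the throughput; only the external sinks remove mass.
M_total = 20580 + 15680 = 36260 Gt C.
ΣF_external_out = 0.2000 + 76.88 = 77.080 Gt C/yr.
τ = M_total / ΣF_ext = 36260 / 77.080 = 470.4 yr.

470 yr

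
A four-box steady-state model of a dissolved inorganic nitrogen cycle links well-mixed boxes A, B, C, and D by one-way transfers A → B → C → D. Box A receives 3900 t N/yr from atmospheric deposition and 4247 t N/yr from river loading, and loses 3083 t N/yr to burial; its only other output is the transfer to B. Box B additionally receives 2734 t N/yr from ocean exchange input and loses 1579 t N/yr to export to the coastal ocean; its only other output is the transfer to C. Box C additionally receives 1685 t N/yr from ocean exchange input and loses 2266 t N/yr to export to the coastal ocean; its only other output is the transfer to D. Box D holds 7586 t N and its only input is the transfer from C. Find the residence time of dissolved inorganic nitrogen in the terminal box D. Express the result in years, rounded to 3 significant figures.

1.35 yr

Box A: F(A→B) = (3900 + 4247) − 3083 = 5064.0 t N/yr.
Box B: F(B→C) = (5064.0 + 2734) − 1579 = 6219.0 t N/yr.
Box C: F(C→D) = (6219.0 + 1685) − 2266 = 5638.0 t N/yr.
Box D throughput = its input = 5638.0 t N/yr; τ = 7586 / 5638.0 = 1.346 yr.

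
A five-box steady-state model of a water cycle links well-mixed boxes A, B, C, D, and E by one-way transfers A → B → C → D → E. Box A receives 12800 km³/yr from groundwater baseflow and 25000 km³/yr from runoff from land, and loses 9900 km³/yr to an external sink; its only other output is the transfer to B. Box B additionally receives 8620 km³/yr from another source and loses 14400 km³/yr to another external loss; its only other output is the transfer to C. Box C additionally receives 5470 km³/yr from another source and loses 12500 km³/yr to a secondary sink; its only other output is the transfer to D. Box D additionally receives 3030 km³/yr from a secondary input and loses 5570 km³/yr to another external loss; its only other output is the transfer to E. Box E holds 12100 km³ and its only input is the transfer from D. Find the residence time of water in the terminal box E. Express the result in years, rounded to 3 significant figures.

Box A: F(A→B) = (12800 + 25000) − 9900 = 27900 km³/yr.
Box B: F(B→C) = (27900 + 8620) − 14400 = 22120 km³/yr.
Box C: F(C→D) = (22120 + 5470) − 12500 = 15090 km³/yr.
Box D: F(D→E) = (15090 + 3030) − 5570 = 12550 km³/yr.
Box E throughput = its input = 12550 km³/yr; τ = 12100 / 12550 = 0.9641 yr.

0.964 yr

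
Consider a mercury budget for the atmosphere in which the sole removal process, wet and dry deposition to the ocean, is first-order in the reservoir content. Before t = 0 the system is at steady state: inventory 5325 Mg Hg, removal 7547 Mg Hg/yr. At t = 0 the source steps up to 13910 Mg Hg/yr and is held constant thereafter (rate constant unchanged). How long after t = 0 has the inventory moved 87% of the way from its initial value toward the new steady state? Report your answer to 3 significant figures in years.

1.44 yr

τ = M₀/F₀ = 5325/7547 = 0.7056 yr.
The remaining gap fraction is e^(−t/τ); 87% covered ⇒ e^(−t/τ) = 0.130.
t = −τ ln(0.130) = 0.7056 × 2.040 = 1.440 yr.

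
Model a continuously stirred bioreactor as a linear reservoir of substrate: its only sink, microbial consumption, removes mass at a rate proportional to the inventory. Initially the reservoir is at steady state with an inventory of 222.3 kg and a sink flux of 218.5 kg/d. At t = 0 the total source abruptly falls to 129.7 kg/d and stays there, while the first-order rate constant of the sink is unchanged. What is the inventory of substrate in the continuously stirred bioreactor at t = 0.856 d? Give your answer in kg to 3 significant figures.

171 kg

τ = M₀/F₀ = 222.3/218.5 = 1.017 d; rate constant k = 1/τ.
New steady state M_∞ = F₁/k = F₁·τ = 129.7 × 1.017 = 131.96 kg.
M(t) = M_∞ + (M₀ − M_∞)·e^(−t/τ); t/τ = 0.856/1.017 = 0.8414, so e^(−t/τ) = 0.4311.
M(t) = 131.96 + 90.34 × 0.4311 = 170.90 kg.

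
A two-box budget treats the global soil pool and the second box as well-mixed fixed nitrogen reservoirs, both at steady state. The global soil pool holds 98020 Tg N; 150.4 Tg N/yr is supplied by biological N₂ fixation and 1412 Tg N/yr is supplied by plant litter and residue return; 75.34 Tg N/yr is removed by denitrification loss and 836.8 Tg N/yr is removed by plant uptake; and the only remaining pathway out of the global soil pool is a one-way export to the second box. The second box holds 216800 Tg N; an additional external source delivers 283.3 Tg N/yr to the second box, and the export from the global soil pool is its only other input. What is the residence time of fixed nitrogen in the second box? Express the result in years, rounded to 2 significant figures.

Balance the global soil pool: ΣF_in = 150.4 + 1412 = 1562.4 Tg N/yr.
Export to the second box = ΣF_in − (75.34 + 836.8) = 650.26 Tg N/yr.
Total input to the second box = 650.26 + 283.3 = 933.56 Tg N/yr; at steady state this equals its total output.
τ = M / F = 216800 / 933.56 = 232.2 yr.

230 yr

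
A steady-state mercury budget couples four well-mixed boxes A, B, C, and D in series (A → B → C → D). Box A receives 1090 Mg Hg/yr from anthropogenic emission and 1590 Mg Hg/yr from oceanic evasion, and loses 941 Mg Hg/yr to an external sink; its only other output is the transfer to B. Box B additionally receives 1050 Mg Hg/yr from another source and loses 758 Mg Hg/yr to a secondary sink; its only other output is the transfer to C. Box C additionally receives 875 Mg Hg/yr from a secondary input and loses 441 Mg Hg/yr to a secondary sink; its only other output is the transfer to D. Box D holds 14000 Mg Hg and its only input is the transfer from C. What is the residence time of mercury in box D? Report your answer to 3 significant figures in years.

5.68 yr

Box A: F(A→B) = (1090 + 1590) − 941 = 1739.0 Mg Hg/yr.
Box B: F(B→C) = (1739.0 + 1050) − 758 = 2031.0 Mg Hg/yr.
Box C: F(C→D) = (2031.0 + 875) − 441 = 2465.0 Mg Hg/yr.
Box D throughput = its input = 2465.0 Mg Hg/yr; τ = 14000 / 2465.0 = 5.680 yr.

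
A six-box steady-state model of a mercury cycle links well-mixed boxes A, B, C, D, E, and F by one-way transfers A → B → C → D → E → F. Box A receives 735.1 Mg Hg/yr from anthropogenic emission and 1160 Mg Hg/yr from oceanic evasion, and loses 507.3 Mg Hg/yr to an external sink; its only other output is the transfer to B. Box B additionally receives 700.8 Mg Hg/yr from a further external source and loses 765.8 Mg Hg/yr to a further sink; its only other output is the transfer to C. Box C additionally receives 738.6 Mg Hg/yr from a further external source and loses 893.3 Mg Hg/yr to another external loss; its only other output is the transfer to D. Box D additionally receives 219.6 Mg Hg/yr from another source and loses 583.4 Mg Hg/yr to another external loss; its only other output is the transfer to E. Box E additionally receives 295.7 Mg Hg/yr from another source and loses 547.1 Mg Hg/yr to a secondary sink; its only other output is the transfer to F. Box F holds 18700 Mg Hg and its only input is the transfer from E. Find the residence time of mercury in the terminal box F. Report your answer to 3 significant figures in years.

Box A: F(A→B) = (735.1 + 1160) − 507.3 = 1387.8 Mg Hg/yr.
Box B: F(B→C) = (1387.8 + 700.8) − 765.8 = 1322.8 Mg Hg/yr.
Box C: F(C→D) = (1322.8 + 738.6) − 893.3 = 1168.1 Mg Hg/yr.
Box D: F(D→E) = (1168.1 + 219.6) − 583.4 = 804.30 Mg Hg/yr.
Box E: F(E→F) = (804.30 + 295.7) − 547.1 = 552.90 Mg Hg/yr.
Box F throughput = its input = 552.90 Mg Hg/yr; τ = 18700 / 552.90 = 33.82 yr.

33.8 yr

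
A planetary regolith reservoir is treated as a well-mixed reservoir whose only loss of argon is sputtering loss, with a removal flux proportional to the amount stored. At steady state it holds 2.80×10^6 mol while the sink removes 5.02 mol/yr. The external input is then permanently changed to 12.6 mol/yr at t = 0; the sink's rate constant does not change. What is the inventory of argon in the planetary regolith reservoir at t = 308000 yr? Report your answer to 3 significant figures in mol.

The sink rate constant is k = F₀/M₀ = 5.02/2.80×10^6 = 1.793×10^-6 yr⁻¹.
Solving dM/dt = F₁ − kM with M(0) = M₀ gives M(t) = F₁/k + (M₀ − F₁/k)·e^(−kt).
F₁/k = 12.6/1.793×10^-6 = 7.0279×10^6 mol; kt = 1.793×10^-6 × 308000 = 0.5522, e^(−kt) = 0.5757.
M(308000) = 7.0279×10^6 + (2.80×10^6 − 7.0279×10^6) × 0.5757 = 7.0279×10^6 − 2.434×10^6 = 4.5940×10^6 mol.

4.59×10^6 mol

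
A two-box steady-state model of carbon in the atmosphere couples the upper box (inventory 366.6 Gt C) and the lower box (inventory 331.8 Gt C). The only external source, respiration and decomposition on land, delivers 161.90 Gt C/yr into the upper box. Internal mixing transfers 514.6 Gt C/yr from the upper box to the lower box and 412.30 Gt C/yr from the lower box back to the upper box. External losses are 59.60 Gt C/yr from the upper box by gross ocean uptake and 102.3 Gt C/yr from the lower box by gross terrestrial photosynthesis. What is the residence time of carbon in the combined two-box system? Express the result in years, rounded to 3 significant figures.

4.31 yr

For the system as a whole, the A↔B exchange is internal and contributes nothing to the throughput; only the external sinks remove mass.
M_total = 366.6 + 331.8 = 698.40 Gt C.
ΣF_external_out = 59.60 + 102.3 = 161.90 Gt C/yr.
τ = M_total / ΣF_ext = 698.40 / 161.90 = 4.314 yr.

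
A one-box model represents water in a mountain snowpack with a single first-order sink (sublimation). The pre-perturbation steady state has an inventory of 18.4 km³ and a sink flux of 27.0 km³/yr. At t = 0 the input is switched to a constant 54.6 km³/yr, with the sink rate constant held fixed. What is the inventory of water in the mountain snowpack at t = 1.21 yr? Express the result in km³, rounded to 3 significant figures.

The sink rate constant is k = F₀/M₀ = 27.0/18.4 = 1.467 yr⁻¹.
Solving dM/dt = F₁ − kM with M(0) = M₀ gives M(t) = F₁/k + (M₀ − F₁/k)·e^(−kt).
F₁/k = 54.6/1.467 = 37.209 km³; kt = 1.467 × 1.21 = 1.776, e^(−kt) = 0.1694.
M(1.21) = 37.209 + (18.4 − 37.209) × 0.1694 = 37.209 − 3.186 = 34.023 km³.

34.0 km³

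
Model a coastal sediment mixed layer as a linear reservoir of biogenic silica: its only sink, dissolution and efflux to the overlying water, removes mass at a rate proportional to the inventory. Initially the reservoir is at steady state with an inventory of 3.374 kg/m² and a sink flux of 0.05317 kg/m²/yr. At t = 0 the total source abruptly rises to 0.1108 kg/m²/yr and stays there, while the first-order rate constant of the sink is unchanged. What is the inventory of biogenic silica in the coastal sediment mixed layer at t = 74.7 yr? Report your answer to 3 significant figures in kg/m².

5.90 kg/m²

τ = M₀/F₀ = 3.374/0.05317 = 63.46 yr; rate constant k = 1/τ.
New steady state M_∞ = F₁/k = F₁·τ = 0.1108 × 63.46 = 7.0310 kg/m².
M(t) = M_∞ + (M₀ − M_∞)·e^(−t/τ); t/τ = 74.7/63.46 = 1.177, so e^(−t/τ) = 0.3081.
M(t) = 7.0310 − 3.657 × 0.3081 = 5.9041 kg/m².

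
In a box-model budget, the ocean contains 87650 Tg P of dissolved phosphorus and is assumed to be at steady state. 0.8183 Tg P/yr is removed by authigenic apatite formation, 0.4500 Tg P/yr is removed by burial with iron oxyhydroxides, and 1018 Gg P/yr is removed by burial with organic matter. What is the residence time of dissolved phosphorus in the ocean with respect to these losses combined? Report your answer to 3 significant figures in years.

38300 yr

Convert the burial with organic matter flux: 1018 Gg P/yr = 1.018 Tg P/yr.
Total removal = 0.8183 + 0.4500 + 1.018 = 2.2863 Tg P/yr.
τ = M / ΣF_out = 87650 / 2.2863 = 38340 yr.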